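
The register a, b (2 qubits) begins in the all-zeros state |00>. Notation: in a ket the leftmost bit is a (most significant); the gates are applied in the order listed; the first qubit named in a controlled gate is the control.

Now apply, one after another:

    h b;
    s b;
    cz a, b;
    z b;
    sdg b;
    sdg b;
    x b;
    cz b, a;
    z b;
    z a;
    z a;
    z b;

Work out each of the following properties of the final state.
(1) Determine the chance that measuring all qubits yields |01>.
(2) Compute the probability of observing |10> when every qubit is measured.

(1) A full measurement returns |01> with probability 1/2. Key observation: gates 9-12 undo each other exactly, leaving only the rest of the circuit to track.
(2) The probability of measuring |10> is 0.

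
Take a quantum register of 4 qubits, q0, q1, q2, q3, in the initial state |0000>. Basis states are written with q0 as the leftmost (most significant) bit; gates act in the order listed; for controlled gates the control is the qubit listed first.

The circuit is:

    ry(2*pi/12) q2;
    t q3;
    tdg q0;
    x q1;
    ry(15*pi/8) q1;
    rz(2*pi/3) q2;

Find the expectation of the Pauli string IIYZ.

In the final state, IIYZ has expectation sqrt(3)/4.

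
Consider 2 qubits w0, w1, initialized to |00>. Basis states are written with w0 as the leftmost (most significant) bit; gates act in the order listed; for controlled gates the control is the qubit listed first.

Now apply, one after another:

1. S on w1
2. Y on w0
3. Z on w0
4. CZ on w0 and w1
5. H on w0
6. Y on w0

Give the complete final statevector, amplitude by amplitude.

The resulting statevector has amplitude sqrt(2)/2 on |00>, 0 on |01>, sqrt(2)/2 on |10>, 0 on |11>.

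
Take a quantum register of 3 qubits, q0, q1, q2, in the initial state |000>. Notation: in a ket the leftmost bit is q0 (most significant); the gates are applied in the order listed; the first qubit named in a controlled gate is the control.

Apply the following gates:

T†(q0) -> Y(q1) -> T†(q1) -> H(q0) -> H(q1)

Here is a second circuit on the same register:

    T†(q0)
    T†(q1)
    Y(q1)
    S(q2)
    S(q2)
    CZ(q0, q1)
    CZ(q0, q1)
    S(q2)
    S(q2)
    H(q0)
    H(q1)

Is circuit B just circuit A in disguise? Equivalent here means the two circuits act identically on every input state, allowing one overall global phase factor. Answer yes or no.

No — the two circuits implement different unitaries, even allowing a global phase.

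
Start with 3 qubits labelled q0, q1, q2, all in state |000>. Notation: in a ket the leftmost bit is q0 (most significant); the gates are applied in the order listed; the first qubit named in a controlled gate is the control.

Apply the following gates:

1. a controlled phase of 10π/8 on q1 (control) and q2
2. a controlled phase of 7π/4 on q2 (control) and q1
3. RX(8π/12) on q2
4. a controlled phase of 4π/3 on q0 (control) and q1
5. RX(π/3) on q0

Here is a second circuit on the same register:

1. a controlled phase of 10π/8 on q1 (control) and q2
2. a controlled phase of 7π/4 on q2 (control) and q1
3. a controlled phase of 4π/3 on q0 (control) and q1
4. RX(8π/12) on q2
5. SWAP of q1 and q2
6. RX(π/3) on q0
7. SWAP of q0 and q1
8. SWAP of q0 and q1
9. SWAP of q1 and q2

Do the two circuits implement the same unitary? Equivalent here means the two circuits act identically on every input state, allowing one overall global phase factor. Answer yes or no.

Yes, they are equivalent — the unitaries differ by at most a global phase.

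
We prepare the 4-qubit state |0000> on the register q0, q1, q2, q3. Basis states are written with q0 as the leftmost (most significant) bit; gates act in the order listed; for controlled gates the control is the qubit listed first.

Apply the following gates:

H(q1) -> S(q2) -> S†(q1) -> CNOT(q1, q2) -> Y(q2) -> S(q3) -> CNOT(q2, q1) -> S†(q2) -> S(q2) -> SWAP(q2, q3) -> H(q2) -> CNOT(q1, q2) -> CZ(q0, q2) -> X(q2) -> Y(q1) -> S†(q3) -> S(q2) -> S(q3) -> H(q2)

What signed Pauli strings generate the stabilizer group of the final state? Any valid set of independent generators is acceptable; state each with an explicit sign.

The final state is stabilized by the group generated by -IIYI, -IIIY, +ZIII, +IZII; other independent generating sets are equally valid.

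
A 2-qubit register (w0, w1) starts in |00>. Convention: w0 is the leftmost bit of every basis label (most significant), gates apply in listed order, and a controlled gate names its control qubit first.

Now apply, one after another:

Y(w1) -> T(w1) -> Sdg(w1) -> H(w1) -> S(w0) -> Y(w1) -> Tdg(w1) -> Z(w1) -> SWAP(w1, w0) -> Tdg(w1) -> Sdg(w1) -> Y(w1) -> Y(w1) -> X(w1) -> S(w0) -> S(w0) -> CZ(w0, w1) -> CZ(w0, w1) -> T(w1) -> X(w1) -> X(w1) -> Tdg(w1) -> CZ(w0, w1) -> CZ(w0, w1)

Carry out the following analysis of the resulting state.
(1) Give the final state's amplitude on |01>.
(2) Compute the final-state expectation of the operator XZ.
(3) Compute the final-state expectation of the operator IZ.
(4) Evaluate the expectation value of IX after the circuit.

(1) |01> carries amplitude sqrt(2)*exp(3*I*pi/4)/2 in the final state. Key observation: gates 17-24 undo each other exactly, leaving only the rest of the circuit to track.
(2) In the final state, XZ has expectation -sqrt(2)/2.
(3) In the final state, IZ has expectation -1.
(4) The expectation value of IX is 0.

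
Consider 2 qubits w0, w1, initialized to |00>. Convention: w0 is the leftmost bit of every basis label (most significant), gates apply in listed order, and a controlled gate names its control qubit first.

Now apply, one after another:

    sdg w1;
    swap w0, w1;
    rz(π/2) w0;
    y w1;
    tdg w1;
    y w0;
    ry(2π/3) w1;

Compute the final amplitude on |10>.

|10> carries amplitude -sqrt(3)*I/2 in the final state.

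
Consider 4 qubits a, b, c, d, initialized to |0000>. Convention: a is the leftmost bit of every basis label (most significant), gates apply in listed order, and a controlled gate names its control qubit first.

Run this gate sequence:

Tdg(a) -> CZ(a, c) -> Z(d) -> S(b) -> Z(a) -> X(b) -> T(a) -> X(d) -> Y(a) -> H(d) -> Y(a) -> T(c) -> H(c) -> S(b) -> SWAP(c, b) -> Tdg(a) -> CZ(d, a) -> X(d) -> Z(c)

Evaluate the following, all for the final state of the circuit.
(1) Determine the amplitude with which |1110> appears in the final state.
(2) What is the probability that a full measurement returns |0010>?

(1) The amplitude on |1110> is 0.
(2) A full measurement returns |0010> with probability 1/4.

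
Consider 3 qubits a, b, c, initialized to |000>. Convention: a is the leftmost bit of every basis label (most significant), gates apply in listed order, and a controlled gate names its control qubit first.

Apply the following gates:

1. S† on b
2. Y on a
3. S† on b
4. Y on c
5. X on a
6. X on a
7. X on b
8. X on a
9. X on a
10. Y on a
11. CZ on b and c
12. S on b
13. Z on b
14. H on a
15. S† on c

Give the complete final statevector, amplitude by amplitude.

The resulting statevector has amplitude sqrt(2)*I/2 on |011>, sqrt(2)*I/2 on |111>, and 0 on every other basis state.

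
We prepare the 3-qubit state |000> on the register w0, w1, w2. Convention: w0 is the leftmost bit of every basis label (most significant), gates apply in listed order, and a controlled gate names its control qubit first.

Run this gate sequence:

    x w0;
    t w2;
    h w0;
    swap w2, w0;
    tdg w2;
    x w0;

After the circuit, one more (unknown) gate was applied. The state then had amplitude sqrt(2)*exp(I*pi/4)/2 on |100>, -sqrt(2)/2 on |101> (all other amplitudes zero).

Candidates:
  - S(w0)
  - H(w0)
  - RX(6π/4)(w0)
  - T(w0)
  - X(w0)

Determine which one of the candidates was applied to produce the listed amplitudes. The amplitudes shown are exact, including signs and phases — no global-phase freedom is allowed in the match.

It was T(w0) that produced the state shown.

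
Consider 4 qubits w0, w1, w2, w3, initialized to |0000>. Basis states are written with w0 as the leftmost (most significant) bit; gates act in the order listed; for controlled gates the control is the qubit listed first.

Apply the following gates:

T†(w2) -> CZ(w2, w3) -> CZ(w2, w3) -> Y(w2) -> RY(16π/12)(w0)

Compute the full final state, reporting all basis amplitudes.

The resulting statevector has amplitude -I/2 on |0010>, sqrt(3)*I/2 on |1010>, and 0 on every other basis state. Key observation: steps 2-3 multiply out to the identity, so the circuit reduces to the remaining gates.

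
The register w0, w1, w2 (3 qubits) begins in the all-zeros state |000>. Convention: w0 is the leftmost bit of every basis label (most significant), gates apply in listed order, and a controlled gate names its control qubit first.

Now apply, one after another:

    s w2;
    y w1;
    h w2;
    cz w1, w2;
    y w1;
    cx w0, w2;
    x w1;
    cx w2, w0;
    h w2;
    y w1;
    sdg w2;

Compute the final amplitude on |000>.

The amplitude on |000> is -I/2.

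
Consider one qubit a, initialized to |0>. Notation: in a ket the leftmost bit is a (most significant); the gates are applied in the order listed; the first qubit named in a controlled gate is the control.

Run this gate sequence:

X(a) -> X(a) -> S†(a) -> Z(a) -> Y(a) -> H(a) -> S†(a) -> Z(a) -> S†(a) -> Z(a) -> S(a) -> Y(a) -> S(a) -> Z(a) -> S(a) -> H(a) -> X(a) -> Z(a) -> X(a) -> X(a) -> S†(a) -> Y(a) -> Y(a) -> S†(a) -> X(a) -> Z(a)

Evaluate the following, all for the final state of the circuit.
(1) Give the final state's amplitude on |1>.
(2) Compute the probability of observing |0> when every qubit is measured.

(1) The amplitude on |1> is -1/2 - I/2.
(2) Outcome |0> occurs with probability 1/2.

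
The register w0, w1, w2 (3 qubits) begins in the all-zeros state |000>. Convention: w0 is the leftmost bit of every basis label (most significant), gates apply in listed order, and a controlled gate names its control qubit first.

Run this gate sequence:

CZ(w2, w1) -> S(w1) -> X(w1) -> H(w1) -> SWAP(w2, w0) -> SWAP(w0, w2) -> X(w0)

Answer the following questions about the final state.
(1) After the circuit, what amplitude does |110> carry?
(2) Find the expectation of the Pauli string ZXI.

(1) The amplitude on |110> is -sqrt(2)/2.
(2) The expectation value of ZXI is 1.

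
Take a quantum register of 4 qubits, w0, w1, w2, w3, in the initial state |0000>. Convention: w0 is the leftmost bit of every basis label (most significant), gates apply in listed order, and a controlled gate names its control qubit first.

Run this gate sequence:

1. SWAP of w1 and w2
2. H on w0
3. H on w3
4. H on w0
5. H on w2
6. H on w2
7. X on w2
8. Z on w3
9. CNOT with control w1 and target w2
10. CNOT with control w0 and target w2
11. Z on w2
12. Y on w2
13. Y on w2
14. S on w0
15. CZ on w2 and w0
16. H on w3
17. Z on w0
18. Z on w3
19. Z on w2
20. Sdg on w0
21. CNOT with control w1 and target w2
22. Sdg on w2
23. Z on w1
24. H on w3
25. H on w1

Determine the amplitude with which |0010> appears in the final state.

The final state's coefficient on |0010> equals I/2.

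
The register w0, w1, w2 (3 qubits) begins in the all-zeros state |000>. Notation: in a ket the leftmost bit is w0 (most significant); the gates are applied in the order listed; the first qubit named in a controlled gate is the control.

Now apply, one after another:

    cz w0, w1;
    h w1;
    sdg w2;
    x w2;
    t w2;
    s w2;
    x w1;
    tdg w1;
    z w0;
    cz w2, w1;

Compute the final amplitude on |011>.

The final state's coefficient on |011> equals -sqrt(2)*I/2.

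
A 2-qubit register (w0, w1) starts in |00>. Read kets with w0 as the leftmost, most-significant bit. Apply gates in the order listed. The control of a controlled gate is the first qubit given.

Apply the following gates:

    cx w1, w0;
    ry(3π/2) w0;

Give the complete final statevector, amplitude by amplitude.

The final amplitudes are -sqrt(2)/2 on |00>, 0 on |01>, sqrt(2)/2 on |10>, 0 on |11>.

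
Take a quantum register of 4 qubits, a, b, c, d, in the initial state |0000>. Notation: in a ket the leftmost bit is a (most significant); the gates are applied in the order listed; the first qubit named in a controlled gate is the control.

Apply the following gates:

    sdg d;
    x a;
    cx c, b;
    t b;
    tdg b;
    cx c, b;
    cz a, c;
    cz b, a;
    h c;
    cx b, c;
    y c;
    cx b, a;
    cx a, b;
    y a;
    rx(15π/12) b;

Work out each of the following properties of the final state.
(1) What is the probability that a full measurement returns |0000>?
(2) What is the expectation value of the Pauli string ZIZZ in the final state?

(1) Outcome |0000> occurs with probability sqrt(2)/8 + 1/4. Key observation: steps 3-6 multiply out to the identity, so the circuit reduces to the remaining gates.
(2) In the final state, ZIZZ has expectation 0.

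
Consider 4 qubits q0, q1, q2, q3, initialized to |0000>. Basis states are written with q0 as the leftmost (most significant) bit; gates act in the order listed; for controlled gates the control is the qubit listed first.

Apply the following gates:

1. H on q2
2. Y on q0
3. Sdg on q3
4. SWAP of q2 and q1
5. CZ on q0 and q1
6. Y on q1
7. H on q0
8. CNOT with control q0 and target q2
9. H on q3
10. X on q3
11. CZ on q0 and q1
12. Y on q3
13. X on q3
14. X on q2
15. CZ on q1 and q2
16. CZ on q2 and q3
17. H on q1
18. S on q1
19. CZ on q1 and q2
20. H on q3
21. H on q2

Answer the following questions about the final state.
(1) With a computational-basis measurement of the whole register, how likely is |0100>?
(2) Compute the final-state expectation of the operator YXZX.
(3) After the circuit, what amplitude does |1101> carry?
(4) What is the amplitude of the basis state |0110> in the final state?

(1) Outcome |0100> occurs with probability 1/4.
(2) The observable YXZX averages to 0.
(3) The final state's coefficient on |1101> equals -1/2.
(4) The amplitude on |0110> is 1/2.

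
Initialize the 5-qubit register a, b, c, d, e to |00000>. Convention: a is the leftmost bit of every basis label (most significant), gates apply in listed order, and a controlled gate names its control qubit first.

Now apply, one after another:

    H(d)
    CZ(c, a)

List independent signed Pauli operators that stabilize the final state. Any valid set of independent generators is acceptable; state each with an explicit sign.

The final state is stabilized by the group generated by +IIIXI, +ZIIII, +IZIII, +IIZII, +IIIIZ; other independent generating sets are equally valid.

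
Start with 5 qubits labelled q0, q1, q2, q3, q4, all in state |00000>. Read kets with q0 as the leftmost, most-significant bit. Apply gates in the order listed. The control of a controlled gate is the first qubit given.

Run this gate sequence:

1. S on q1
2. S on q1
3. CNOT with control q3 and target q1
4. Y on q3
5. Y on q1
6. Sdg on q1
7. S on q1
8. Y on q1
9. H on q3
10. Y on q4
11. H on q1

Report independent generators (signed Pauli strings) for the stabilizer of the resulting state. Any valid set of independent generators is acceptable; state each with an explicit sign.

One valid set of independent stabilizer generators is +IXIII, -IIIXI, +ZIIII, +IIZII, -IIIIZ (any independent generating set of the same group is equally correct). Key observation: gates 5-8 undo each other exactly, leaving only the rest of the circuit to track.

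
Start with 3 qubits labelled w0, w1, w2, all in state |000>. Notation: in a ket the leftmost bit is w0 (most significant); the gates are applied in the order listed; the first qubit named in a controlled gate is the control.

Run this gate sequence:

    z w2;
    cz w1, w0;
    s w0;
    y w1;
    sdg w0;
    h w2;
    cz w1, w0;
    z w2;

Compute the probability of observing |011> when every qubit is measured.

The probability of measuring |011> is 1/2.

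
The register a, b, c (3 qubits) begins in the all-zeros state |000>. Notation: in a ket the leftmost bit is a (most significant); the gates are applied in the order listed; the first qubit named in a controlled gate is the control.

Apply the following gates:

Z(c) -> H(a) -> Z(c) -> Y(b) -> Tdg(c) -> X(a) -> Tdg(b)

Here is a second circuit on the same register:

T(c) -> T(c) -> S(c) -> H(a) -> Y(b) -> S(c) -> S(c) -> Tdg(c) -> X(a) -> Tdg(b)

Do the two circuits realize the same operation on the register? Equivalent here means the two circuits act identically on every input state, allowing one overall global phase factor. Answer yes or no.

Yes, they are equivalent — the unitaries differ by at most a global phase.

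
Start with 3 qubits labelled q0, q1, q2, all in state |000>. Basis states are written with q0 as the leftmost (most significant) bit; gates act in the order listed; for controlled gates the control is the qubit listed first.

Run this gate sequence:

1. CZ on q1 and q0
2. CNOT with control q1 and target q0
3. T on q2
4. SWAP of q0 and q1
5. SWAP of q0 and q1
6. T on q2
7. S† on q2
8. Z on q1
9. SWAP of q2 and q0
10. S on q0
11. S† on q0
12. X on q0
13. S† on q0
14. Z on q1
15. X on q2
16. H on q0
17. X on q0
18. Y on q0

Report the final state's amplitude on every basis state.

The final amplitudes are -sqrt(2)/2 on |001>, -sqrt(2)/2 on |101>, and 0 on every other basis state.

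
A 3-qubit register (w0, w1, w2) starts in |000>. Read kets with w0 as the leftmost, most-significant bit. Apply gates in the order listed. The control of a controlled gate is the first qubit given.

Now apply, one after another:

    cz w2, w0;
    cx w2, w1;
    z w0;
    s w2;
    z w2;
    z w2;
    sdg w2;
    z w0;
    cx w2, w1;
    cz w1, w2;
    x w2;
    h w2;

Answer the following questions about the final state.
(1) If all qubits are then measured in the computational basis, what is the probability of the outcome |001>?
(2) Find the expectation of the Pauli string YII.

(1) Outcome |001> occurs with probability 1/2. Key observation: gates 2-9 undo each other exactly, leaving only the rest of the circuit to track.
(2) The expectation value of YII is 0.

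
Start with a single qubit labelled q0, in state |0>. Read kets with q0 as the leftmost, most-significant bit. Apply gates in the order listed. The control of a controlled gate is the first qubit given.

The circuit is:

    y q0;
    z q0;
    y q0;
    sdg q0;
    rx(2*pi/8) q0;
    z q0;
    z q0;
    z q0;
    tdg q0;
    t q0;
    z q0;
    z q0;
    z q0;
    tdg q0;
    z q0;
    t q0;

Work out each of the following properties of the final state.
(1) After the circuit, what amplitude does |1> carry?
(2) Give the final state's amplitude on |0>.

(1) The amplitude on |1> is -I*sqrt(2 - sqrt(2))/2. Key observation: gates 6-13 undo each other exactly, leaving only the rest of the circuit to track.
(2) |0> carries amplitude -sqrt(sqrt(2) + 2)/2 in the final state.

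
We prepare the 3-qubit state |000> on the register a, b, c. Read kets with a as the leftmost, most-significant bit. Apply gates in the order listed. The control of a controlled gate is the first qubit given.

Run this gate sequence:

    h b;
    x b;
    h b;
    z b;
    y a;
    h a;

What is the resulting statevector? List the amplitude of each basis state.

The final amplitudes are sqrt(2)*I/2 on |000>, -sqrt(2)*I/2 on |100>, and 0 on every other basis state. Key observation: gates 1-4 undo each other exactly, leaving only the rest of the circuit to track.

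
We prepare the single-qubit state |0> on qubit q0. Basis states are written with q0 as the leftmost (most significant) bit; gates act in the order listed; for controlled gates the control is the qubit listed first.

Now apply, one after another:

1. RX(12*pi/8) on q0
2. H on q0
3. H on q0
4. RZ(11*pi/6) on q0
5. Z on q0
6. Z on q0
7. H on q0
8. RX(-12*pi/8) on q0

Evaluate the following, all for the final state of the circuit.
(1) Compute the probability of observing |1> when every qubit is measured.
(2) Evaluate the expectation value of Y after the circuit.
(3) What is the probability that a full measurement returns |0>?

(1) The probability of measuring |1> is sqrt(3)/4 + 1/2.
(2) The expectation value of Y is -1/2.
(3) A full measurement returns |0> with probability 1/2 - sqrt(3)/4.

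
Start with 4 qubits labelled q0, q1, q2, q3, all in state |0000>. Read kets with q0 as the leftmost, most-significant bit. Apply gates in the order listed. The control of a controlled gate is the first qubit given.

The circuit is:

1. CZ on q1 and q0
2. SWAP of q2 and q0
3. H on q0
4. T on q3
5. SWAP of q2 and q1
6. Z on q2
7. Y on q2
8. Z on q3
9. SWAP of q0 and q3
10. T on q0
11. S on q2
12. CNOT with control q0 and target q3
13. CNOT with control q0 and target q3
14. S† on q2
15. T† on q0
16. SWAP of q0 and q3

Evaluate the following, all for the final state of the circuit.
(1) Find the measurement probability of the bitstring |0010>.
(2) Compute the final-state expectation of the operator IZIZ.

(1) A full measurement returns |0010> with probability 1/2. Key observation: gates 9-16 undo each other exactly, leaving only the rest of the circuit to track.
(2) The expectation value of IZIZ is 1.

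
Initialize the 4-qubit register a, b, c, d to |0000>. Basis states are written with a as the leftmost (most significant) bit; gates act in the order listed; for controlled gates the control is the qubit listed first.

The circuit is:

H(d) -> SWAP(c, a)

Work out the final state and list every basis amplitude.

The resulting statevector has amplitude sqrt(2)/2 on |0000>, sqrt(2)/2 on |0001>, and 0 on every other basis state.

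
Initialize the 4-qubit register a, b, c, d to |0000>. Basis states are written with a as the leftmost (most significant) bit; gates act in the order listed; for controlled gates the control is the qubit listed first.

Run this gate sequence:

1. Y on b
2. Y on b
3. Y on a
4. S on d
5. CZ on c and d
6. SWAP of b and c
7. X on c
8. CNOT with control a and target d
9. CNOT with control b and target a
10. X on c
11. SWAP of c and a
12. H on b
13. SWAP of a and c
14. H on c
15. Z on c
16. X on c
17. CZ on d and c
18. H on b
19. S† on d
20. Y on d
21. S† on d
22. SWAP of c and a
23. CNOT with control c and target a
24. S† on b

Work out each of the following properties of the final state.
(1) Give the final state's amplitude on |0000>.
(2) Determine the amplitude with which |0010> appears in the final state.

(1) The amplitude on |0000> is 0.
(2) |0010> carries amplitude sqrt(2)*I/2 in the final state.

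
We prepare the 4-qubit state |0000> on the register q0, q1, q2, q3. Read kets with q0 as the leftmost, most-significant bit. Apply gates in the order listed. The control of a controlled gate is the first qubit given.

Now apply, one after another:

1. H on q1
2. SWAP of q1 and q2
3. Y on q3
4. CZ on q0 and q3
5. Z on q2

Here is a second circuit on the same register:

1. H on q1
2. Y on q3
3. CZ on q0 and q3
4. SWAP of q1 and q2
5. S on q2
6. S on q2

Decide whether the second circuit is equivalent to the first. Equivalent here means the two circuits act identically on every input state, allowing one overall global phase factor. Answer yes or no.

Yes: on every input state the two circuits agree up to one overall phase factor.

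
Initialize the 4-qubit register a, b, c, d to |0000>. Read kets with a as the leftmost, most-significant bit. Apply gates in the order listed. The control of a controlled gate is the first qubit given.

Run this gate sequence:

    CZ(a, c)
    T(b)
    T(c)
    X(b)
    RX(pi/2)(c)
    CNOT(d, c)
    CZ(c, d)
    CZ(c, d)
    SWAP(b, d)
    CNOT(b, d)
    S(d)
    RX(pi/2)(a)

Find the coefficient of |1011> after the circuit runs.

The amplitude on |1011> is -I/2. Key observation: the block from step 7 through step 8 cancels to the identity and can be dropped.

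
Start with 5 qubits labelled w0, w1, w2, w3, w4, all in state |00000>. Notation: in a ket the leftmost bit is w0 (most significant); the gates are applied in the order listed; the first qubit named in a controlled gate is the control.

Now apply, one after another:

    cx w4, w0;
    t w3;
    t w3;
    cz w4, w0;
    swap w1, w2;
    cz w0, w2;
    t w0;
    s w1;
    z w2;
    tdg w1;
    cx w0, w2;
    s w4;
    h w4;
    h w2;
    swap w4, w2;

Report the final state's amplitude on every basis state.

After the circuit, the state carries amplitude 1/2 on |00000>, 1/2 on |00001>, 1/2 on |00100>, 1/2 on |00101>, and 0 on every other basis state.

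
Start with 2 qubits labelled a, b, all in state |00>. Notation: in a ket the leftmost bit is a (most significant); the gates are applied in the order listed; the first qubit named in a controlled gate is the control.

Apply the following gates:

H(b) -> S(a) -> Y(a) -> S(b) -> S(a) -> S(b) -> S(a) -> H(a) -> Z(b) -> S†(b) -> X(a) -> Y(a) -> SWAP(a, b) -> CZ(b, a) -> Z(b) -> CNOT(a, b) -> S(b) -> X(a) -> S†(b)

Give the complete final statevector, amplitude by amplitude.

The final amplitudes are I/2 on |00>, I/2 on |01>, -1/2 on |10>, 1/2 on |11>.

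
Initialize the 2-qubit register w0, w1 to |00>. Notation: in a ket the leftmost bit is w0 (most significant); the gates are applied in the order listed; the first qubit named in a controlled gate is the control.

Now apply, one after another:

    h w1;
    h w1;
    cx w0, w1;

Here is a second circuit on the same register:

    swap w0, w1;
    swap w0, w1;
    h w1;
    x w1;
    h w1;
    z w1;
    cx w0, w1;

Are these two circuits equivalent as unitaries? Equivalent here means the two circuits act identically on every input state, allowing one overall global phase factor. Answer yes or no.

Yes, they are equivalent — the unitaries differ by at most a global phase.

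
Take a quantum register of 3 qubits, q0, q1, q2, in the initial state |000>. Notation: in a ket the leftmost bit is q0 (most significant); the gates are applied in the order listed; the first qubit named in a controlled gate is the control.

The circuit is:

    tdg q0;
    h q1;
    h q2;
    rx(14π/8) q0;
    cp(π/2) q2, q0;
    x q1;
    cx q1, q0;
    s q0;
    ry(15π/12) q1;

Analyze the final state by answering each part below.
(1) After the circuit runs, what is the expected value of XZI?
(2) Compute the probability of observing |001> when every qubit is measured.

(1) In the final state, XZI has expectation 1/4.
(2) Outcome |001> occurs with probability 0.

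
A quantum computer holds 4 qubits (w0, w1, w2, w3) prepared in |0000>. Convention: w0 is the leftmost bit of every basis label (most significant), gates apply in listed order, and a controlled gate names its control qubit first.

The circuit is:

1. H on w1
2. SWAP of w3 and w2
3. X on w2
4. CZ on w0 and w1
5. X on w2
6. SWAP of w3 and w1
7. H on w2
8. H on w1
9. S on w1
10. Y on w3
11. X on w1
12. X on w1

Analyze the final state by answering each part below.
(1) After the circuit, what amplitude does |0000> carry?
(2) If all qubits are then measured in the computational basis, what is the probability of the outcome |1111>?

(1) The final state's coefficient on |0000> equals -sqrt(2)*I/4.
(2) The probability of measuring |1111> is 0.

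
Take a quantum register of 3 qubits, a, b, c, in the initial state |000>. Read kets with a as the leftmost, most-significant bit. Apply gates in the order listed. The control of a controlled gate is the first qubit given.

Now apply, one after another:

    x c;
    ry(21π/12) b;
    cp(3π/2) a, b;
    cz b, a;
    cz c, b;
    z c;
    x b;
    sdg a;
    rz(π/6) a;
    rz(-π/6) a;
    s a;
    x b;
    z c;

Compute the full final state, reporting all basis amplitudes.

The resulting statevector has amplitude -sqrt(sqrt(2) + 2)/2 on |001>, -sqrt(2 - sqrt(2))/2 on |011>, and 0 on every other basis state. Key observation: the block from step 6 through step 13 cancels to the identity and can be dropped.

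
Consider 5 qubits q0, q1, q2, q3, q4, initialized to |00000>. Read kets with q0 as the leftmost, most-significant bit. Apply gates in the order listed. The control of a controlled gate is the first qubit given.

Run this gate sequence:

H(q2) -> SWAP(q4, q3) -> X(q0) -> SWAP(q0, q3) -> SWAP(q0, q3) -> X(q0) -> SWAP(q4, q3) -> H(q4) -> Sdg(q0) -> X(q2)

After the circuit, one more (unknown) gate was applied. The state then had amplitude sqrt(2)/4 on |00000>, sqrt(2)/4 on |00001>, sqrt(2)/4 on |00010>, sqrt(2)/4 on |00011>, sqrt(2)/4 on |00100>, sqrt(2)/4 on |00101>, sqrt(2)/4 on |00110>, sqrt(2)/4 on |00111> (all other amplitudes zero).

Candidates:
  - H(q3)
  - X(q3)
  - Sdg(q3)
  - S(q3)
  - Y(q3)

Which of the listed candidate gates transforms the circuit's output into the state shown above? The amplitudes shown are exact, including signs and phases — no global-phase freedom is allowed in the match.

It was H(q3) that produced the state shown.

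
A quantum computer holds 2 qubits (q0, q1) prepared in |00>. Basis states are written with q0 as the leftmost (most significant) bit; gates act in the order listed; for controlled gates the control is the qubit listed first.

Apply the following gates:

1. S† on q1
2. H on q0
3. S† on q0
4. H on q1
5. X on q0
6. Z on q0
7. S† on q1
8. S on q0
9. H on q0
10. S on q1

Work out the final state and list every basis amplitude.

After the circuit, the state carries amplitude -sqrt(2)*I/2 on |00>, -sqrt(2)*I/2 on |01>, 0 on |10>, 0 on |11>.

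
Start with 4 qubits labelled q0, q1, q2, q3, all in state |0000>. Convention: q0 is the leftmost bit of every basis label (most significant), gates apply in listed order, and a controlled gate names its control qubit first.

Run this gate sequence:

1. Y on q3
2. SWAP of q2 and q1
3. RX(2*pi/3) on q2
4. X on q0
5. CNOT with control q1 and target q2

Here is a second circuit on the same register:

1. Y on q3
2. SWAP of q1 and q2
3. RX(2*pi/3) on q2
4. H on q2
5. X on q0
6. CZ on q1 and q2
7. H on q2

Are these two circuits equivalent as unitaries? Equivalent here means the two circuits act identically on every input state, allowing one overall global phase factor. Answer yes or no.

Yes: on every input state the two circuits agree up to one overall phase factor.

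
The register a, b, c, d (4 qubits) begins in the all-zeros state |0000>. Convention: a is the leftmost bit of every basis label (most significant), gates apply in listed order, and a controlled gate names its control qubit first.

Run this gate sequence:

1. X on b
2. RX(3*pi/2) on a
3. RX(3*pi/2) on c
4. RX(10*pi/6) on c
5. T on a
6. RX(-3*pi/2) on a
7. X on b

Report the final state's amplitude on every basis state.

After the circuit, the state carries amplitude -sqrt(2)/8 + sqrt(6)/8 - sqrt(2)*exp(I*pi/4)/8 + sqrt(6)*exp(I*pi/4)/8 on |0000>, sqrt(2)*exp(3*I*pi/4)/8 + sqrt(2)*I/8 + sqrt(6)*exp(3*I*pi/4)/8 + sqrt(6)*I/8 on |0010>, -sqrt(6)*I/8 - sqrt(2)*exp(3*I*pi/4)/8 + sqrt(2)*I/8 + sqrt(6)*exp(3*I*pi/4)/8 on |1000>, sqrt(2)/8 + sqrt(6)/8 - sqrt(6)*exp(I*pi/4)/8 - sqrt(2)*exp(I*pi/4)/8 on |1010>, and 0 on every other basis state.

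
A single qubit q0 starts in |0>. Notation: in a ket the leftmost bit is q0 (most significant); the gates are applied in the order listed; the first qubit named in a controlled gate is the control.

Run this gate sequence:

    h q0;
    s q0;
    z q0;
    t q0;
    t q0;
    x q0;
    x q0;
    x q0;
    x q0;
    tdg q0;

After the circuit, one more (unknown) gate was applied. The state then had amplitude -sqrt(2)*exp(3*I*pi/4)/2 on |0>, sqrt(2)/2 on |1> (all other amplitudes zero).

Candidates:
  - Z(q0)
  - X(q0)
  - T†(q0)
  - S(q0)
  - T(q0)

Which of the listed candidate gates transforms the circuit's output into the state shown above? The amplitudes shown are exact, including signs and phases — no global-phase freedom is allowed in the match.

The applied gate was X(q0). Key observation: gates 5-10 undo each other exactly, leaving only the rest of the circuit to track.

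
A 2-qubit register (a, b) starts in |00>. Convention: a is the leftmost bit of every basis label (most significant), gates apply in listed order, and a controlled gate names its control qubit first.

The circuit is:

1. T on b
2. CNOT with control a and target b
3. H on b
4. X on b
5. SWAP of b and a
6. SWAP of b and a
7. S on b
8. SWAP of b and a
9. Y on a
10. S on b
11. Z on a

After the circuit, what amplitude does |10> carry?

The final state's coefficient on |10> equals -sqrt(2)*I/2. Key observation: the block from step 5 through step 6 cancels to the identity and can be dropped.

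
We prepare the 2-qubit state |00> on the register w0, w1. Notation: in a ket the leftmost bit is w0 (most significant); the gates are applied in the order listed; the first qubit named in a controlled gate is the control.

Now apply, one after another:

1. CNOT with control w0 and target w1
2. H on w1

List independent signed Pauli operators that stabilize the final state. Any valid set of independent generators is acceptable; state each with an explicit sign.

The final state is stabilized by the group generated by +IX, +ZI; other independent generating sets are equally valid.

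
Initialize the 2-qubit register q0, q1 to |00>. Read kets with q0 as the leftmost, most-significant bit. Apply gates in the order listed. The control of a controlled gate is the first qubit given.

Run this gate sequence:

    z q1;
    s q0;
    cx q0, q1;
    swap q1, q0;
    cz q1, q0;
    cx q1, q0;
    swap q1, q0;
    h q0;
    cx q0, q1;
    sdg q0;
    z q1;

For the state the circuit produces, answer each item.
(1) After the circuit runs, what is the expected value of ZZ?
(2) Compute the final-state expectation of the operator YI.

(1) The expectation value of ZZ is 1.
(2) The observable YI averages to 0.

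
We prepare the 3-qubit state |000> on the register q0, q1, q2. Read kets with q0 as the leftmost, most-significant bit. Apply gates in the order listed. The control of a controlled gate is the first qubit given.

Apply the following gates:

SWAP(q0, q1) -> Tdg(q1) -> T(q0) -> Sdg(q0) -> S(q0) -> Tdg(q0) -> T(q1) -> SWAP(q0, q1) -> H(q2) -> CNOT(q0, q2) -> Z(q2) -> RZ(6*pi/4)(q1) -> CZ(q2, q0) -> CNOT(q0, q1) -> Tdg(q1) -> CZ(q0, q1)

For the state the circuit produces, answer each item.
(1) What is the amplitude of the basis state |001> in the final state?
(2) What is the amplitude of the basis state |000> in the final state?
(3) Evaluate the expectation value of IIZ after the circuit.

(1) The final state's coefficient on |001> equals sqrt(2)*exp(I*pi/4)/2.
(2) The final state's coefficient on |000> equals -sqrt(2)*exp(I*pi/4)/2.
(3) The expectation value of IIZ is 0.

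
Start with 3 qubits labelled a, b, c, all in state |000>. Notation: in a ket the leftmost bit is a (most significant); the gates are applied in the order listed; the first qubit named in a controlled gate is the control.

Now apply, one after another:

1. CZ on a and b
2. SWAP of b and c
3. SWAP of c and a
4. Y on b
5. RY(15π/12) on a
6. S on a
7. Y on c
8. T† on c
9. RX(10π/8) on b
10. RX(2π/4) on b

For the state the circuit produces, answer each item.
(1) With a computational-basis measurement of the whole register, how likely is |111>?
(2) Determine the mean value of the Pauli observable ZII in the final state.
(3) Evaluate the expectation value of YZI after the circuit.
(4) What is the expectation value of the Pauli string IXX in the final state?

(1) Outcome |111> occurs with probability sqrt(2)/4 + 3/8.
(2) The expectation value of ZII is -sqrt(2)/2.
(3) The observable YZI averages to 1/2.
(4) The observable IXX averages to 0.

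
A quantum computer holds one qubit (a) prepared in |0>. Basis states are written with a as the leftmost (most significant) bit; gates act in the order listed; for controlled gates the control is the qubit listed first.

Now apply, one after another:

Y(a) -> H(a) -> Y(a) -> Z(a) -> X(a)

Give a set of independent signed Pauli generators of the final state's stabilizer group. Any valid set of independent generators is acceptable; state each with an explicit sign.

One valid set of independent stabilizer generators is -X (any independent generating set of the same group is equally correct).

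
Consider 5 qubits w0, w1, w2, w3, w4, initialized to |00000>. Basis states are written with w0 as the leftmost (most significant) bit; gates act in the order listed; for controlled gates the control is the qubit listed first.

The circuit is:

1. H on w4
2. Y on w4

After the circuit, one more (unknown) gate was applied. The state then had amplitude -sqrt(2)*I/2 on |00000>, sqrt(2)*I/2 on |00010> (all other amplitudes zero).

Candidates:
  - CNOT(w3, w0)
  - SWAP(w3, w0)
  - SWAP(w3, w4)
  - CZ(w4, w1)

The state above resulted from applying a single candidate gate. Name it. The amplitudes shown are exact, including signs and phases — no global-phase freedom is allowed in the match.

The unique candidate consistent with the amplitudes is SWAP(w3, w4).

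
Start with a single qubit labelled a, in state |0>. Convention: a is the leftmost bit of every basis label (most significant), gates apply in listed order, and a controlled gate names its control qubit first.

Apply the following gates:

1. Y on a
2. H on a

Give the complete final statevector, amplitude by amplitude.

The resulting statevector has amplitude sqrt(2)*I/2 on |0>, -sqrt(2)*I/2 on |1>.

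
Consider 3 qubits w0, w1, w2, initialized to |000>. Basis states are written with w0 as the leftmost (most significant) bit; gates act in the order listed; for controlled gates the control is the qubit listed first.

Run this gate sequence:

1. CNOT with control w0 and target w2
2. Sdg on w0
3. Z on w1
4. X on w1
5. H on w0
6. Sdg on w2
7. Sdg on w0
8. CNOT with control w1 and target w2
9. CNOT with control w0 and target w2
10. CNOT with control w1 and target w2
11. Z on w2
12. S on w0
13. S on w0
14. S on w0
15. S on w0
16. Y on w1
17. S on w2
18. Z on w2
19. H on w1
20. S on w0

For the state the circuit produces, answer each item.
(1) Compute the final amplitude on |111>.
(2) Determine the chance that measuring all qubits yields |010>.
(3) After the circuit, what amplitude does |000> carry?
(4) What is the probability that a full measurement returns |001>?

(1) |111> carries amplitude 1/2 in the final state.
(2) The probability of measuring |010> is 1/4.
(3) |000> carries amplitude -I/2 in the final state.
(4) A full measurement returns |001> with probability 0.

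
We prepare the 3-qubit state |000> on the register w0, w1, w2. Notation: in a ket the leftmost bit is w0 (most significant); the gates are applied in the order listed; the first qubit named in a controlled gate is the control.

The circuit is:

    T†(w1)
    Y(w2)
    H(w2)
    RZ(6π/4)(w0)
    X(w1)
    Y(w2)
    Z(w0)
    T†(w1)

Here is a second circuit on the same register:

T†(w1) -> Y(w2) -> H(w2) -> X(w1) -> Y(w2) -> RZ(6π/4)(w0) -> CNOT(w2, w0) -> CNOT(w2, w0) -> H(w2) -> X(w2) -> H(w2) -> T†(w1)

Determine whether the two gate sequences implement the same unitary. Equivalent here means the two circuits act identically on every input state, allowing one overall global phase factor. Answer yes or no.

No — the two circuits implement different unitaries, even allowing a global phase.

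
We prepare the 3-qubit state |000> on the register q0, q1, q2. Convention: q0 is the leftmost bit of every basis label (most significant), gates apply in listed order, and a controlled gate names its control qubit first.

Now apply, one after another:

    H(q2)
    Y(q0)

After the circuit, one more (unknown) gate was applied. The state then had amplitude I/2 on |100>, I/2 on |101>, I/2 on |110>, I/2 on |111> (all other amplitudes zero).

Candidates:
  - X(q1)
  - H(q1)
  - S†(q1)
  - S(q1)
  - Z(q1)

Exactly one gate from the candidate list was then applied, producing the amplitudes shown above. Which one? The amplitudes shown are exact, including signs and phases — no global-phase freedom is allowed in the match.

It was H(q1) that produced the state shown.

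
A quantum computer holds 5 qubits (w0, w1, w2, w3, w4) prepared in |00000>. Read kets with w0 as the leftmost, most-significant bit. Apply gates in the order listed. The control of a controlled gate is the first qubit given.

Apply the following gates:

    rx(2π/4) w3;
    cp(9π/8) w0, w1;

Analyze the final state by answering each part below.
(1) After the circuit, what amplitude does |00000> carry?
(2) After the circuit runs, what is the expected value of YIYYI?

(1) The final state's coefficient on |00000> equals sqrt(2)/2.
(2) The observable YIYYI averages to 0.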